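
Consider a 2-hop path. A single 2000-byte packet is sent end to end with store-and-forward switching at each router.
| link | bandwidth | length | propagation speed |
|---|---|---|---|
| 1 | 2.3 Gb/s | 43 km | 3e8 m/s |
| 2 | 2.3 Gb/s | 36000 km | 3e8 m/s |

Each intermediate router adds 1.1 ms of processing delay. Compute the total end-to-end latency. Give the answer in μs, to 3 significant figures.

L = 2000 × 8 = 16000 bits.
Transmission delay per hop = L/R = 16000/2300000000 = 6.95652 μs; 2 hops → 13.913 μs.
Propagation delays (d/s per hop): 143.333, 120000 μs; sum = 120143 μs.
Processing at 1 router(s): 1 × 1.1 ms = 1100 μs.
End-to-end = 121000 μs.

121000 μs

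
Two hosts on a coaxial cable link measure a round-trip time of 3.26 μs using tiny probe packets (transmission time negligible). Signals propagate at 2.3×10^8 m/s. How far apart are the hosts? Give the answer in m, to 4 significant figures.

One-way propagation = RTT/2 = 1.63 μs.
d = s × t = 2.3e+08 × 1.63e-06 = 374.9 m.

374.9 m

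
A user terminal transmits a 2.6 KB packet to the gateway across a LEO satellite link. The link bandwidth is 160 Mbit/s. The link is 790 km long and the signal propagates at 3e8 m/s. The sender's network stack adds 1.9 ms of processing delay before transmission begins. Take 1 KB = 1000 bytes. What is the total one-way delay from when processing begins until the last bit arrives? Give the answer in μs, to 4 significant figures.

4663 μs

L = 20800 bits.
Transmission delay = L/R = 20800 / 160000000 = 130 μs.
Propagation delay = d/s = 790000 m / 300000000 m/s = 2633.33 μs.
Plus processing delay 1.9 ms = 1900 μs.
Total = 4663 μs.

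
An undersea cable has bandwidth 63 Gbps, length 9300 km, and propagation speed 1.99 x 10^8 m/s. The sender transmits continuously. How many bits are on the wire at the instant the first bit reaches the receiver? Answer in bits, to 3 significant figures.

2940000000 bits

Propagation delay = 9300000 / 199000000 = 0.0467337 s.
BDP = R × t_prop = 63000000000 × 0.0467337 = 2944220000 bits.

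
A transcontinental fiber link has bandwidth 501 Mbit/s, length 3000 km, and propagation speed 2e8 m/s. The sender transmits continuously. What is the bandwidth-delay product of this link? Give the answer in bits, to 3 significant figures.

Propagation delay = 3000000 / 200000000 = 0.015 s.
BDP = R × t_prop = 501000000 × 0.015 = 7515000 bits.

7520000 bits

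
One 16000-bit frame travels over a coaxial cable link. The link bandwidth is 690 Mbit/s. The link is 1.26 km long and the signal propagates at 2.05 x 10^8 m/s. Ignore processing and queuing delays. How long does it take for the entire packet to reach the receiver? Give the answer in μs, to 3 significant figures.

Transmission delay = L/R = 16000 / 690000000 = 23.1884 μs.
Propagation delay = d/s = 1260 m / 2.05e+08 m/s = 6.14634 μs.
Total = 29.3 μs.

29.3 μs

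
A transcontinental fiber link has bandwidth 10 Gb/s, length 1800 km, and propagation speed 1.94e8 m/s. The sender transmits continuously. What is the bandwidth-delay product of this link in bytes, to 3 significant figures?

11600000 bytes

Propagation delay = 1800000 / 194000000 = 0.00927835 s.
BDP = R × t_prop = 10000000000 × 0.00927835 = 92783500 bits.
In bytes: 92783500/8 = 11600000 bytes.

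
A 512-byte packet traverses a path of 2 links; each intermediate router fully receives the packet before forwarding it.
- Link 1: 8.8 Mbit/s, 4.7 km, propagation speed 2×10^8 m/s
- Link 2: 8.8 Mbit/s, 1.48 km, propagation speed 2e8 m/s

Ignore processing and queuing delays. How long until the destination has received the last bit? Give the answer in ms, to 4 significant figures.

0.9618 ms

L = 512 × 8 = 4096 bits.
Transmission delay per hop = L/R = 4096/8800000 = 0.465455 ms; 2 hops → 0.930909 ms.
Propagation delays (d/s per hop): 0.0235, 0.0074 ms; sum = 0.0309 ms.
End-to-end = 0.9618 ms.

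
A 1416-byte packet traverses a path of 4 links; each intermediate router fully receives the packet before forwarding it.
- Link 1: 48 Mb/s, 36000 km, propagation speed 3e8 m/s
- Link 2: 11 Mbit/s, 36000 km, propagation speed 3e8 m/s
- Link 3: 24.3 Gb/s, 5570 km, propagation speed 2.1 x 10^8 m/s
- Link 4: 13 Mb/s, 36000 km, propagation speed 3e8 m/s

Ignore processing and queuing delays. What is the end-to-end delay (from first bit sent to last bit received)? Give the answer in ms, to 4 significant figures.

L = 1416 × 8 = 11328 bits.
Transmission delays (L/R per hop): 0.236, 1.02982, 0.000466173, 0.871385 ms; sum = 2.13767 ms.
Propagation delays (d/s per hop): 120, 120, 26.5238, 120 ms; sum = 386.524 ms.
End-to-end = 388.7 ms.

388.7 ms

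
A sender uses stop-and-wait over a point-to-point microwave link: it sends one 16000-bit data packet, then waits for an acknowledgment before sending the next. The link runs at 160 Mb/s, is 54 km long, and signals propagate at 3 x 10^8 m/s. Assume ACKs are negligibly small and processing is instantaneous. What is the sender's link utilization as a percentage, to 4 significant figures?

21.74 %

t_tx = L/R = 16000/160000000 = 0.0001 s.
t_prop = 54000/300000000 = 0.00018 s; RTT = 0.00036 s.
Cycle = t_tx + RTT = 0.00046 s.
Utilization = t_tx / cycle = 0.0001/0.00046 = 21.74 %.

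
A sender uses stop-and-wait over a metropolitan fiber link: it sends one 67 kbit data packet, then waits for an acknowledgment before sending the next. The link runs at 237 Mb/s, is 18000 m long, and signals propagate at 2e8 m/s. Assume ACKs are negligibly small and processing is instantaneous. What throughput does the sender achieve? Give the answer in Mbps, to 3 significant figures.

t_tx = L/R = 67000/237000000 = 0.0002827 s.
t_prop = 18000/200000000 = 9e-05 s; RTT = 0.00018 s.
Cycle = t_tx + RTT = 0.0004627 s.
Throughput = L / cycle = 67000 / 0.0004627 = 145 Mbps.

145 Mbps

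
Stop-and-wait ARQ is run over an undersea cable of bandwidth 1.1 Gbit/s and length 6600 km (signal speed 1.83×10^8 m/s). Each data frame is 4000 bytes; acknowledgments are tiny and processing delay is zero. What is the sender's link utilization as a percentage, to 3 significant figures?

t_tx = L/R = 32000/1100000000 = 2.90909e-05 s.
t_prop = 6600000/183000000 = 0.0360656 s; RTT = 0.0721311 s.
Cycle = t_tx + RTT = 0.0721602 s.
Utilization = t_tx / cycle = 2.90909e-05/0.0721602 = 0.0403 %.

0.0403 %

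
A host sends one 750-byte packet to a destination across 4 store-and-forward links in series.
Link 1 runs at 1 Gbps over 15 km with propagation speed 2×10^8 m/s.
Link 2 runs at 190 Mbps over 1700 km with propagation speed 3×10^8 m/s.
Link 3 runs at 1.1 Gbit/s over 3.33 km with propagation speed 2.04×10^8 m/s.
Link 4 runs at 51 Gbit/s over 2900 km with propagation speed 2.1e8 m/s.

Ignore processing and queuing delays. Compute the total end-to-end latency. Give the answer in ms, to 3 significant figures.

L = 750 × 8 = 6000 bits.
Transmission delays (L/R per hop): 0.006, 0.0315789, 0.00545455, 0.000117647 ms; sum = 0.0431511 ms.
Propagation delays (d/s per hop): 0.075, 5.66667, 0.0163235, 13.8095 ms; sum = 19.5675 ms.
End-to-end = 19.6 ms.

19.6 ms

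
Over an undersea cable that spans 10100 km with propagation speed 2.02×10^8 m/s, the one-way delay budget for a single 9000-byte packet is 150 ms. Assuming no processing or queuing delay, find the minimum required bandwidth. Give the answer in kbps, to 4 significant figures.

720.0 kbps

L = 72000 bits.
Propagation delay = 10100000 / 202000000 = 50 ms.
Transmission budget = 150 − 50 = 100 ms.
R ≥ L / t_tx = 72000 bits / 0.1 s = 720.0 kbps.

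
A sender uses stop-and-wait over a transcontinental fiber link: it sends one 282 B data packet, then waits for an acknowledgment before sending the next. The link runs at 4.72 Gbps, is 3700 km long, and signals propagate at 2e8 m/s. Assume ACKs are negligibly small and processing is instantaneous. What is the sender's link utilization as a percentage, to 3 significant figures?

0.00129 %

t_tx = L/R = 2256/4720000000 = 4.77966e-07 s.
t_prop = 3700000/200000000 = 0.0185 s; RTT = 0.037 s.
Cycle = t_tx + RTT = 0.0370005 s.
Utilization = t_tx / cycle = 4.77966e-07/0.0370005 = 0.00129 %.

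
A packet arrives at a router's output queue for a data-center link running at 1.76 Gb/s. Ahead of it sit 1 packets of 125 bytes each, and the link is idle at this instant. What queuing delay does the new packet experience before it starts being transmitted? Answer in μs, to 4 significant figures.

Each queued packet: L/R = 1000/1760000000 = 0.568182 μs.
1 queued → 0.568182 μs.
Queuing delay = 0.5682 μs.

0.5682 μs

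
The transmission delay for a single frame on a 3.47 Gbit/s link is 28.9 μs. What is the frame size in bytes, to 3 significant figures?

L = R × t_tx = 3470000000 b/s × 2.89e-05 s = 100283 bits.
In bytes: 100283 / 8 = 12500 bytes.

12500 bytes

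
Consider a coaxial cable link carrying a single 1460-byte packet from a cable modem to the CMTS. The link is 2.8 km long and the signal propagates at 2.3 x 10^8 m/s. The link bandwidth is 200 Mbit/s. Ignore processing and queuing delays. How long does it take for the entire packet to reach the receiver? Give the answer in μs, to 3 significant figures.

70.6 μs

L = 1460 × 8 = 11680 bits.
Transmission delay = L/R = 11680 / 200000000 = 58.4 μs.
Propagation delay = d/s = 2800 m / 2.3e+08 m/s = 12.1739 μs.
Total = 70.6 μs.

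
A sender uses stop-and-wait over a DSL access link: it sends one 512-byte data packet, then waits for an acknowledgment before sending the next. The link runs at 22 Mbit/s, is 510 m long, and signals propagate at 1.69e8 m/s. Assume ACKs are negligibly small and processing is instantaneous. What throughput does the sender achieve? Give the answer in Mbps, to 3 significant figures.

t_tx = L/R = 4096/22000000 = 0.000186182 s.
t_prop = 510/169000000 = 3.01775e-06 s; RTT = 6.0355e-06 s.
Cycle = t_tx + RTT = 0.000192217 s.
Throughput = L / cycle = 4096 / 0.000192217 = 21.3 Mbps.

21.3 Mbps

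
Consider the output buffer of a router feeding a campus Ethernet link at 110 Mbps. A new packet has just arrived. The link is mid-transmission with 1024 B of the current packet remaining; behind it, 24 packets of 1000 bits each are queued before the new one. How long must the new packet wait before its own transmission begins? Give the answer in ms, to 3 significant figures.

Each queued packet: L/R = 1000/110000000 = 0.00909091 ms.
24 queued → 0.218182 ms.
Plus remaining 8192 bits of current packet: 0.0744727 ms.
Queuing delay = 0.293 ms.

0.293 ms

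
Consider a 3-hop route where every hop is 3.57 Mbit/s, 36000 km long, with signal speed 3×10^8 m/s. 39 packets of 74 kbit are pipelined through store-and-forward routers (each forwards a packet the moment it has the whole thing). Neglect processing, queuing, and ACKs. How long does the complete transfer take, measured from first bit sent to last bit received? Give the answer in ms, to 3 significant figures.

Per-hop transmission t_tx = L/R = 74000/3570000 = 20.7283 ms.
Per-hop propagation t_prop = 36000000/300000000 = 120 ms.
Pipeline fill: first packet needs 3·t_tx to clear all hops; remaining 38 packets each add one t_tx.
Total = (3+39-1)·t_tx + 3·t_prop = 41·20.7283 + 3·120 = 1210 ms.

1210 ms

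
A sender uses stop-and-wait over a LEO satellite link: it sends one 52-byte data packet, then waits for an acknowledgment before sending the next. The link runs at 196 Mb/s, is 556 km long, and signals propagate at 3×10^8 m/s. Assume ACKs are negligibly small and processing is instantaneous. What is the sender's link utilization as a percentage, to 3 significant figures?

0.0572 %

t_tx = L/R = 416/196000000 = 2.12245e-06 s.
t_prop = 556000/300000000 = 0.00185333 s; RTT = 0.00370667 s.
Cycle = t_tx + RTT = 0.00370879 s.
Utilization = t_tx / cycle = 2.12245e-06/0.00370879 = 0.0572 %.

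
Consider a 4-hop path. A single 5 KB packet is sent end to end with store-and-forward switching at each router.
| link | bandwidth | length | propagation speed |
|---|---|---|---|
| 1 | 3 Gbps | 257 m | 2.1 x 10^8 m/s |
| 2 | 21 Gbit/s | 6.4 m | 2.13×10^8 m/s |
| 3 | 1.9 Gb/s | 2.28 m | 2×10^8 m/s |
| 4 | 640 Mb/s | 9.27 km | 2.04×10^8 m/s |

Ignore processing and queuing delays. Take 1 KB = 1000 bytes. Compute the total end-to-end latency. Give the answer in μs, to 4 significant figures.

L = 40000 bits.
Transmission delays (L/R per hop): 13.3333, 1.90476, 21.0526, 62.5 μs; sum = 98.7907 μs.
Propagation delays (d/s per hop): 1.22381, 0.0300469, 0.0114, 45.4412 μs; sum = 46.7064 μs.
End-to-end = 145.5 μs.

145.5 μs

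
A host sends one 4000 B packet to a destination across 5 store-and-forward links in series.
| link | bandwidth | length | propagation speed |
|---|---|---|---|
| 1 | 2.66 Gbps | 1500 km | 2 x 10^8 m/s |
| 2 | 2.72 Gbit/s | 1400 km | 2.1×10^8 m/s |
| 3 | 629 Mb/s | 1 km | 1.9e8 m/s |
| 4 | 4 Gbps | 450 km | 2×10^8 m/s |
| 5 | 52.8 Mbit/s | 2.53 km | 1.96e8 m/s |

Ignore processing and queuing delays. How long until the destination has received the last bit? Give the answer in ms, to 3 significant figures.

17.1 ms

L = 4000 × 8 = 32000 bits.
Transmission delays (L/R per hop): 0.0120301, 0.0117647, 0.0508744, 0.008, 0.606061 ms; sum = 0.68873 ms.
Propagation delays (d/s per hop): 7.5, 6.66667, 0.00526316, 2.25, 0.0129082 ms; sum = 16.4348 ms.
End-to-end = 17.1 ms.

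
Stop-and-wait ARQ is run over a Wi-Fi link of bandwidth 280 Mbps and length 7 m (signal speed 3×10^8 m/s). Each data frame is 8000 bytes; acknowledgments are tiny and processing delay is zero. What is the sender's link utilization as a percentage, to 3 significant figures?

t_tx = L/R = 64000/280000000 = 0.000228571 s.
t_prop = 7/300000000 = 2.33333e-08 s; RTT = 4.66667e-08 s.
Cycle = t_tx + RTT = 0.000228618 s.
Utilization = t_tx / cycle = 0.000228571/0.000228618 = 100 %.

100 %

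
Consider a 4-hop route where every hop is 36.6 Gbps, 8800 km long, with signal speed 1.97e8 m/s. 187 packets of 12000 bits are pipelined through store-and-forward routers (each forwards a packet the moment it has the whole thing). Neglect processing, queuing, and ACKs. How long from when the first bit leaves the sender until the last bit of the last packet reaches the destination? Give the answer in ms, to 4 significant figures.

178.7 ms

Per-hop transmission t_tx = L/R = 12000/36600000000 = 0.000327869 ms.
Per-hop propagation t_prop = 8800000/197000000 = 44.6701 ms.
Pipeline fill: first packet needs 4·t_tx to clear all hops; remaining 186 packets each add one t_tx.
Total = (4+187-1)·t_tx + 4·t_prop = 190·0.000327869 + 4·44.6701 = 178.7 ms.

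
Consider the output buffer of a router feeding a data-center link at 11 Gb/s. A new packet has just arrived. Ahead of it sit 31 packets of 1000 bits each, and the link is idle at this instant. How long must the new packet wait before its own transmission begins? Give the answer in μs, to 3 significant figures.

Each queued packet: L/R = 1000/11000000000 = 0.0909091 μs.
31 queued → 2.81818 μs.
Queuing delay = 2.82 μs.

2.82 μs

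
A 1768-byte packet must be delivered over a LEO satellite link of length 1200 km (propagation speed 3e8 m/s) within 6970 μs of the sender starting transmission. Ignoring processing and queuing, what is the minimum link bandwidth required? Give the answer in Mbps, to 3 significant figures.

4.76 Mbps

L = 14144 bits.
Propagation delay = 1200000 / 300000000 = 4000 μs.
Transmission budget = 6970 − 4000 = 2970 μs.
R ≥ L / t_tx = 14144 bits / 0.00297 s = 4.76 Mbps.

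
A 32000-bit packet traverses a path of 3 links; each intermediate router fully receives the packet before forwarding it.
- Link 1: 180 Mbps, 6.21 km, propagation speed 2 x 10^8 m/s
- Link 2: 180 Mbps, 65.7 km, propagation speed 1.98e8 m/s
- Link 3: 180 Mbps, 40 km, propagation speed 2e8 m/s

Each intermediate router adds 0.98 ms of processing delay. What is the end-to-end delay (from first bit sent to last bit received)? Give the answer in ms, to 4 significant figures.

Transmission delay per hop = L/R = 32000/180000000 = 0.177778 ms; 3 hops → 0.533333 ms.
Propagation delays (d/s per hop): 0.03105, 0.331818, 0.2 ms; sum = 0.562868 ms.
Processing at 2 router(s): 2 × 0.98 ms = 1.96 ms.
End-to-end = 3.056 ms.

3.056 ms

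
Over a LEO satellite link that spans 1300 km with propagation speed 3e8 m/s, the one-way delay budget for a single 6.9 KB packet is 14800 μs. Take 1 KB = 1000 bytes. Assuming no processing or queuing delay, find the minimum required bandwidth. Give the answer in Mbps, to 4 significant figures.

L = 55200 bits.
Propagation delay = 1300000 / 300000000 = 4333.33 μs.
Transmission budget = 14800 − 4333.33 = 10466.7 μs.
R ≥ L / t_tx = 55200 bits / 0.0104667 s = 5.274 Mbps.

5.274 Mbps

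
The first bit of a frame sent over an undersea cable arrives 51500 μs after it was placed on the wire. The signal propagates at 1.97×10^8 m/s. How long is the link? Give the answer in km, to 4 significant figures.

d = s × t_prop = 197000000 × 0.0515 = 10150 km.

10150 km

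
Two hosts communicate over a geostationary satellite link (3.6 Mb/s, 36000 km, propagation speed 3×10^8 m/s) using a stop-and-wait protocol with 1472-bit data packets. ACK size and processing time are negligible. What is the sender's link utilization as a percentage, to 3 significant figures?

0.170 %

t_tx = L/R = 1472/3600000 = 0.000408889 s.
t_prop = 36000000/300000000 = 0.12 s; RTT = 0.24 s.
Cycle = t_tx + RTT = 0.240409 s.
Utilization = t_tx / cycle = 0.000408889/0.240409 = 0.170 %.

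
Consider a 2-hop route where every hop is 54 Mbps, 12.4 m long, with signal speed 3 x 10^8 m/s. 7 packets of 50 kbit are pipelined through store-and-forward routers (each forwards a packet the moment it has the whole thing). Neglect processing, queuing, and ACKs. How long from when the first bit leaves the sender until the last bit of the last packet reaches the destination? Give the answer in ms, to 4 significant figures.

7.407 ms

Per-hop transmission t_tx = L/R = 50000/54000000 = 0.925926 ms.
Per-hop propagation t_prop = 12.4/300000000 = 4.13333e-05 ms.
Pipeline fill: first packet needs 2·t_tx to clear all hops; remaining 6 packets each add one t_tx.
Total = (2+7-1)·t_tx + 2·t_prop = 8·0.925926 + 2·4.13333e-05 = 7.407 ms.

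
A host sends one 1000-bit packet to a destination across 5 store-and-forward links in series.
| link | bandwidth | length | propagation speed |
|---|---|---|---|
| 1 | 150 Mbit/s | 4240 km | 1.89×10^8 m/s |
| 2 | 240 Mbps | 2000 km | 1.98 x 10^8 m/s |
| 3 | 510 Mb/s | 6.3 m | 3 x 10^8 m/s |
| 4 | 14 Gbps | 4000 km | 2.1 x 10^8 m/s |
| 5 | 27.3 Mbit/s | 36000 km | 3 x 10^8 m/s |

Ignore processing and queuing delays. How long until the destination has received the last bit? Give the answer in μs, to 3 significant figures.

Transmission delays (L/R per hop): 6.66667, 4.16667, 1.96078, 0.0714286, 36.63 μs; sum = 49.4956 μs.
Propagation delays (d/s per hop): 22433.9, 10101, 0.021, 19047.6, 120000 μs; sum = 171583 μs.
End-to-end = 172000 μs.

172000 μs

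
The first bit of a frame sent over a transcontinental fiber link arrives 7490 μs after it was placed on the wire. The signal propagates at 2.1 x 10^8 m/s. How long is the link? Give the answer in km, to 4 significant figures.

1573 km

d = s × t_prop = 210000000 × 0.00749 = 1573 km.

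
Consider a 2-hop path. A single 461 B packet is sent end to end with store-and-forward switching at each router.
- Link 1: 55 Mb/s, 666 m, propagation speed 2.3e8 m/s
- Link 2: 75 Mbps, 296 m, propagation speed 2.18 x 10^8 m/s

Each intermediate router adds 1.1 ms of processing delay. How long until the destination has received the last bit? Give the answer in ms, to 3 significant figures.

1.22 ms

L = 461 × 8 = 3688 bits.
Transmission delays (L/R per hop): 0.0670545, 0.0491733 ms; sum = 0.116228 ms.
Propagation delays (d/s per hop): 0.00289565, 0.0013578 ms; sum = 0.00425345 ms.
Processing at 1 router(s): 1 × 1.1 ms = 1.1 ms.
End-to-end = 1.22 ms.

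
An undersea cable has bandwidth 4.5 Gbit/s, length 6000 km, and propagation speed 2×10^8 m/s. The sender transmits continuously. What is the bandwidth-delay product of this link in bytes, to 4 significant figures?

16880000 bytes

Propagation delay = 6000000 / 200000000 = 0.03 s.
BDP = R × t_prop = 4500000000 × 0.03 = 135000000 bits.
In bytes: 135000000/8 = 16880000 bytes.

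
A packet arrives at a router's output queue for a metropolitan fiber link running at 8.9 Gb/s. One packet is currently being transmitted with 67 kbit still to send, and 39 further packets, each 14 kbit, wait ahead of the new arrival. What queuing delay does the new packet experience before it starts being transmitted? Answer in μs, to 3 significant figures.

Each queued packet: L/R = 14000/8900000000 = 1.57303 μs.
39 queued → 61.3483 μs.
Plus remaining 67000 bits of current packet: 7.52809 μs.
Queuing delay = 68.9 μs.

68.9 μs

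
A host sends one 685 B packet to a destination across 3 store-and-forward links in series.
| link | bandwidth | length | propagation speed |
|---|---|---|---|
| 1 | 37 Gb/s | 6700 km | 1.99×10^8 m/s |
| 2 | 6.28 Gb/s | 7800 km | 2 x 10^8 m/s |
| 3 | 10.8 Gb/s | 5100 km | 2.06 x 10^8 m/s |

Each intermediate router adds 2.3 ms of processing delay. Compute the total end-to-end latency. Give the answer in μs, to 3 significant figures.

102000 μs

L = 685 × 8 = 5480 bits.
Transmission delays (L/R per hop): 0.148108, 0.872611, 0.507407 μs; sum = 1.52813 μs.
Propagation delays (d/s per hop): 33668.3, 39000, 24757.3 μs; sum = 97425.6 μs.
Processing at 2 router(s): 2 × 2.3 ms = 4600 μs.
End-to-end = 102000 μs.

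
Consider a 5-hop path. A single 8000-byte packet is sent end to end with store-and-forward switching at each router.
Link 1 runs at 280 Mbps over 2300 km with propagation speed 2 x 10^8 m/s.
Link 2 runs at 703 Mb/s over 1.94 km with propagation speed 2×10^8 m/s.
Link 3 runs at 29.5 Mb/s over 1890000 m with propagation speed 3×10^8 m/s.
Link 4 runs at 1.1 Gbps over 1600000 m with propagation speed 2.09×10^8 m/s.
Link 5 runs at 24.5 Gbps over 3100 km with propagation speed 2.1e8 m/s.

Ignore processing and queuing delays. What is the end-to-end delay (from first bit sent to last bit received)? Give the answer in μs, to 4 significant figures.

42780 μs

L = 8000 × 8 = 64000 bits.
Transmission delays (L/R per hop): 228.571, 91.0384, 2169.49, 58.1818, 2.61224 μs; sum = 2549.9 μs.
Propagation delays (d/s per hop): 11500, 9.7, 6300, 7655.5, 14761.9 μs; sum = 40227.1 μs.
End-to-end = 42780 μs.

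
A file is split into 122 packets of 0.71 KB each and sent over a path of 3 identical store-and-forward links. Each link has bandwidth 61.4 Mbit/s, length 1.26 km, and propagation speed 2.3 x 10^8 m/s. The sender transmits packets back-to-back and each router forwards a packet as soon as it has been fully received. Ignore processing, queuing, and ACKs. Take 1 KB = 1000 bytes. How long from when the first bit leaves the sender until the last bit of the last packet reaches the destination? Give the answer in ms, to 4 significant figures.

11.49 ms

Per-hop transmission t_tx = L/R = 5680/61400000 = 0.0925081 ms.
Per-hop propagation t_prop = 1260/2.3e+08 = 0.00547826 ms.
Pipeline fill: first packet needs 3·t_tx to clear all hops; remaining 121 packets each add one t_tx.
Total = (3+122-1)·t_tx + 3·t_prop = 124·0.0925081 + 3·0.00547826 = 11.49 ms.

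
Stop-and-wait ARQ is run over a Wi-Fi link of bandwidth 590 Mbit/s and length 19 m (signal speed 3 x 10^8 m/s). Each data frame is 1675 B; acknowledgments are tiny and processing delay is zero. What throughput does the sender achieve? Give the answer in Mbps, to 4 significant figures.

586.7 Mbps

t_tx = L/R = 13400/590000000 = 2.27119e-05 s.
t_prop = 19/300000000 = 6.33333e-08 s; RTT = 1.26667e-07 s.
Cycle = t_tx + RTT = 2.28385e-05 s.
Throughput = L / cycle = 13400 / 2.28385e-05 = 586.7 Mbps.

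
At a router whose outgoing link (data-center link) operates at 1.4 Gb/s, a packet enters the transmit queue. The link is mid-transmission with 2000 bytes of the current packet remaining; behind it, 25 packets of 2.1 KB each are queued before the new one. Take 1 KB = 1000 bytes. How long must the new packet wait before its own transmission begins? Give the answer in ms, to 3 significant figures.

0.311 ms

Each queued packet: L/R = 16800/1400000000 = 0.012 ms.
25 queued → 0.3 ms.
Plus remaining 16000 bits of current packet: 0.0114286 ms.
Queuing delay = 0.311 ms.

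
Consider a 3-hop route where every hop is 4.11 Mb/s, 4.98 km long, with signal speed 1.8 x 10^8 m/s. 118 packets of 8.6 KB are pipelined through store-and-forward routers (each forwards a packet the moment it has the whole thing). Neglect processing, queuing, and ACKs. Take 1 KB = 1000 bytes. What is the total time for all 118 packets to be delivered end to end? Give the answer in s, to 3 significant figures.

Per-hop transmission t_tx = L/R = 68800/4.11e+06 = 0.0167397 s.
Per-hop propagation t_prop = 4980/180000000 = 2.76667e-05 s.
Pipeline fill: first packet needs 3·t_tx to clear all hops; remaining 117 packets each add one t_tx.
Total = (3+118-1)·t_tx + 3·t_prop = 120·0.0167397 + 3·2.76667e-05 = 2.01 s.

2.01 s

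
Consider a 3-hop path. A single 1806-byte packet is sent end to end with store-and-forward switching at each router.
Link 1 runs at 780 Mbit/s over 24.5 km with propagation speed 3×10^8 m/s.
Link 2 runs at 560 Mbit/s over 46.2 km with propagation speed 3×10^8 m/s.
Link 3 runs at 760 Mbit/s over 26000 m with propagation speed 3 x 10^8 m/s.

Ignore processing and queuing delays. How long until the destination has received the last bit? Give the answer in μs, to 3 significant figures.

L = 1806 × 8 = 14448 bits.
Transmission delays (L/R per hop): 18.5231, 25.8, 19.0105 μs; sum = 63.3336 μs.
Propagation delays (d/s per hop): 81.6667, 154, 86.6667 μs; sum = 322.333 μs.
End-to-end = 386 μs.

386 μs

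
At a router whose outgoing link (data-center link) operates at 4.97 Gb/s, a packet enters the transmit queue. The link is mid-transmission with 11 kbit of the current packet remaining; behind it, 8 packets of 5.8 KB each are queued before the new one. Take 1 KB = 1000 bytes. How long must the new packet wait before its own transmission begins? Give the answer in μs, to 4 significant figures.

Each queued packet: L/R = 46400/4970000000 = 9.33602 μs.
8 queued → 74.6881 μs.
Plus remaining 11000 bits of current packet: 2.21328 μs.
Queuing delay = 76.90 μs.

76.90 μs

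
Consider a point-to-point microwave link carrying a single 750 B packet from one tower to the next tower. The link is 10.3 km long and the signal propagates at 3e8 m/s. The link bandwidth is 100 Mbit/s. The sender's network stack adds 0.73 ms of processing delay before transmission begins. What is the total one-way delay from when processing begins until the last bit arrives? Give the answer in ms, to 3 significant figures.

L = 750 × 8 = 6000 bits.
Transmission delay = L/R = 6000 / 100000000 = 0.06 ms.
Propagation delay = d/s = 10300 m / 300000000 m/s = 0.0343333 ms.
Plus processing delay 0.73 ms = 0.73 ms.
Total = 0.824 ms.

0.824 ms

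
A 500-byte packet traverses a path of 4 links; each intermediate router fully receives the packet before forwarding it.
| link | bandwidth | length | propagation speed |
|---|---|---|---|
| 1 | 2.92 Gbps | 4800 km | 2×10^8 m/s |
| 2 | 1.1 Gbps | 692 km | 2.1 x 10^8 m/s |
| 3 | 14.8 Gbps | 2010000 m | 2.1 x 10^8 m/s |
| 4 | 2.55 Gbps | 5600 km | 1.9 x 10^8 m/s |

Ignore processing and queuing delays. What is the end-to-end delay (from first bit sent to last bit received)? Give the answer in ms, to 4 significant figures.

L = 500 × 8 = 4000 bits.
Transmission delays (L/R per hop): 0.00136986, 0.00363636, 0.00027027, 0.00156863 ms; sum = 0.00684512 ms.
Propagation delays (d/s per hop): 24, 3.29524, 9.57143, 29.4737 ms; sum = 66.3404 ms.
End-to-end = 66.35 ms.

66.35 ms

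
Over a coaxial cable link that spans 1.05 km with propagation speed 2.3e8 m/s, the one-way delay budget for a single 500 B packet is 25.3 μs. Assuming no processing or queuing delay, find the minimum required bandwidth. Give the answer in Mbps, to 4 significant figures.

192.9 Mbps

L = 4000 bits.
Propagation delay = 1050 / 2.3e+08 = 4.56522 μs.
Transmission budget = 25.3 − 4.56522 = 20.7348 μs.
R ≥ L / t_tx = 4000 bits / 2.07348e-05 s = 192.9 Mbps.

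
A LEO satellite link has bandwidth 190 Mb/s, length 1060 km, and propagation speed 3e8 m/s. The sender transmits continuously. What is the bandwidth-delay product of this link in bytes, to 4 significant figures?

Propagation delay = 1060000 / 300000000 = 0.00353333 s.
BDP = R × t_prop = 190000000 × 0.00353333 = 671333 bits.
In bytes: 671333/8 = 83920 bytes.

83920 bytes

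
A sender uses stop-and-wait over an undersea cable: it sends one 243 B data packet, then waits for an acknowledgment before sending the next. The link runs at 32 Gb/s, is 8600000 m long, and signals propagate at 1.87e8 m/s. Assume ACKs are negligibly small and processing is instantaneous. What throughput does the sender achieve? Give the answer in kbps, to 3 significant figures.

21.1 kbps

t_tx = L/R = 1944/32000000000 = 6.075e-08 s.
t_prop = 8600000/187000000 = 0.0459893 s; RTT = 0.0919786 s.
Cycle = t_tx + RTT = 0.0919787 s.
Throughput = L / cycle = 1944 / 0.0919787 = 21.1 kbps.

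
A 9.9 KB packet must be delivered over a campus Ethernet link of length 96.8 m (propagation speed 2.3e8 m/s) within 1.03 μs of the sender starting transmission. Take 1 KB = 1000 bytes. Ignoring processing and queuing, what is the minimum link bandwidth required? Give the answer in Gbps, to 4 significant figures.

130.0 Gbps

L = 79200 bits.
Propagation delay = 96.8 / 2.3e+08 = 0.42087 μs.
Transmission budget = 1.03 − 0.42087 = 0.60913 μs.
R ≥ L / t_tx = 79200 bits / 6.0913e-07 s = 130.0 Gbps.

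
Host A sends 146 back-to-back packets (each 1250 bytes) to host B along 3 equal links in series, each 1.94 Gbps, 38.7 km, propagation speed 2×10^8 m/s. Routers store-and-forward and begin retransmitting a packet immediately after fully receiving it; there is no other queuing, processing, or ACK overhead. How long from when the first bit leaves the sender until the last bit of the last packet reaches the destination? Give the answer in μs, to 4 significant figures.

Per-hop transmission t_tx = L/R = 10000/1940000000 = 5.15464 μs.
Per-hop propagation t_prop = 38700/200000000 = 193.5 μs.
Pipeline fill: first packet needs 3·t_tx to clear all hops; remaining 145 packets each add one t_tx.
Total = (3+146-1)·t_tx + 3·t_prop = 148·5.15464 + 3·193.5 = 1343 μs.

1343 μs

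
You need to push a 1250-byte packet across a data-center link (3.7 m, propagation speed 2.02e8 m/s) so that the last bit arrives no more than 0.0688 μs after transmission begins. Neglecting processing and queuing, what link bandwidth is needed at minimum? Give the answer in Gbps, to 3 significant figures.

198 Gbps

L = 10000 bits.
Propagation delay = 3.7 / 202000000 = 0.0183168 μs.
Transmission budget = 0.0688 − 0.0183168 = 0.0504832 μs.
R ≥ L / t_tx = 10000 bits / 5.04832e-08 s = 198 Gbps.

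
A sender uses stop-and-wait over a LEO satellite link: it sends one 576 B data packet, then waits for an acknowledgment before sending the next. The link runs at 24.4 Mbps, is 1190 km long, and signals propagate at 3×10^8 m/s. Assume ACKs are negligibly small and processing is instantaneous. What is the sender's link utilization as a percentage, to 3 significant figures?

t_tx = L/R = 4608/24400000 = 0.000188852 s.
t_prop = 1190000/300000000 = 0.00396667 s; RTT = 0.00793333 s.
Cycle = t_tx + RTT = 0.00812219 s.
Utilization = t_tx / cycle = 0.000188852/0.00812219 = 2.33 %.

2.33 %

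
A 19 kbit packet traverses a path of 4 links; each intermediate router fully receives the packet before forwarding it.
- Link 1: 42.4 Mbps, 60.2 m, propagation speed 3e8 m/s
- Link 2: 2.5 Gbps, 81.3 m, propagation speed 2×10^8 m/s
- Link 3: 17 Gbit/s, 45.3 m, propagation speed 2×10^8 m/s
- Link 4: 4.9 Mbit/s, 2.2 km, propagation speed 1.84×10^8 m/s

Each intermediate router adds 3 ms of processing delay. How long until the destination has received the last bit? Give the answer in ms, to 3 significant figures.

13.3 ms

L = 19000 bits.
Transmission delays (L/R per hop): 0.448113, 0.0076, 0.00111765, 3.87755 ms; sum = 4.33438 ms.
Propagation delays (d/s per hop): 0.000200667, 0.0004065, 0.0002265, 0.0119565 ms; sum = 0.0127902 ms.
Processing at 3 router(s): 3 × 3 ms = 9 ms.
End-to-end = 13.3 ms.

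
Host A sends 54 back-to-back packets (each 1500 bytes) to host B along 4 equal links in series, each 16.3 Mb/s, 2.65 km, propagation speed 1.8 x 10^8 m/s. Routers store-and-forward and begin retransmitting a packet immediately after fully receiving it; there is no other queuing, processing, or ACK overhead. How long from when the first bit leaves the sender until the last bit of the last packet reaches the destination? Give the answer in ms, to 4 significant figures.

42.02 ms

Per-hop transmission t_tx = L/R = 12000/16300000 = 0.736196 ms.
Per-hop propagation t_prop = 2650/180000000 = 0.0147222 ms.
Pipeline fill: first packet needs 4·t_tx to clear all hops; remaining 53 packets each add one t_tx.
Total = (4+54-1)·t_tx + 4·t_prop = 57·0.736196 + 4·0.0147222 = 42.02 ms.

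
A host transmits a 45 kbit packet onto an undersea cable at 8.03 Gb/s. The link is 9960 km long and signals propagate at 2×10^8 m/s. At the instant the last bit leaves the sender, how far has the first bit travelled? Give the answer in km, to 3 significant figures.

1.12 km

t_tx = L/R = 45000/8.03e+09 = 5.60399e-06 s.
Distance = s × t_tx = 200000000 × 5.60399e-06 = 1.12 km.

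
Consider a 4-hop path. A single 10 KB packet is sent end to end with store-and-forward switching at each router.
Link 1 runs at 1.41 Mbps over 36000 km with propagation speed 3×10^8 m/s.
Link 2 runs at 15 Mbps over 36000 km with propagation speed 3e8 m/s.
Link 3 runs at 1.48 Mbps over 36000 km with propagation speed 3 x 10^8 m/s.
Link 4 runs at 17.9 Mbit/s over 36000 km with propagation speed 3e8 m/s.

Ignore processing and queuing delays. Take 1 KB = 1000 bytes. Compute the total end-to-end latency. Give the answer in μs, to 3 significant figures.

601000 μs

L = 80000 bits.
Transmission delays (L/R per hop): 56737.6, 5333.33, 54054.1, 4469.27 μs; sum = 120594 μs.
Propagation delays (d/s per hop): 120000, 120000, 120000, 120000 μs; sum = 480000 μs.
End-to-end = 601000 μs.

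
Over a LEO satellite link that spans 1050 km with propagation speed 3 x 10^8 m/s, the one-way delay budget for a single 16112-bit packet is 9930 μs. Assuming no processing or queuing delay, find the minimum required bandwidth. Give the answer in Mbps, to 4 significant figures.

Propagation delay = 1050000 / 300000000 = 3500 μs.
Transmission budget = 9930 − 3500 = 6430 μs.
R ≥ L / t_tx = 16112 bits / 0.00643 s = 2.506 Mbps.

2.506 Mbps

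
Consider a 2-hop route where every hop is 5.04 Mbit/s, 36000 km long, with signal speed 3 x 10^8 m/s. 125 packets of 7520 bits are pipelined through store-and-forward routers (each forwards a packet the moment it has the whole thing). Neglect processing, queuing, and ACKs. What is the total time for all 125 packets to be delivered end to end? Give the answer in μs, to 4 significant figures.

Per-hop transmission t_tx = L/R = 7520/5040000 = 1492.06 μs.
Per-hop propagation t_prop = 36000000/300000000 = 120000 μs.
Pipeline fill: first packet needs 2·t_tx to clear all hops; remaining 124 packets each add one t_tx.
Total = (2+125-1)·t_tx + 2·t_prop = 126·1492.06 + 2·120000 = 428000 μs.

428000 μs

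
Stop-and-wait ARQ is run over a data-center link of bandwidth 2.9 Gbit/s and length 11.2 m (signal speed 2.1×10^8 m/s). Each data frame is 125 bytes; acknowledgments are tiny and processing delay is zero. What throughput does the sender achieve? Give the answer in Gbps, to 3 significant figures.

2.21 Gbps

t_tx = L/R = 1000/2900000000 = 3.44828e-07 s.
t_prop = 11.2/210000000 = 5.33333e-08 s; RTT = 1.06667e-07 s.
Cycle = t_tx + RTT = 4.51494e-07 s.
Throughput = L / cycle = 1000 / 4.51494e-07 = 2.21 Gbps.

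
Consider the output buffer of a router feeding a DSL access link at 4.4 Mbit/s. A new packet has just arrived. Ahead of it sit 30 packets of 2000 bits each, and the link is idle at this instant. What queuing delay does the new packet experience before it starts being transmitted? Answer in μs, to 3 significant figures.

13600 μs

Each queued packet: L/R = 2000/4400000 = 454.545 μs.
30 queued → 13636.4 μs.
Queuing delay = 13600 μs.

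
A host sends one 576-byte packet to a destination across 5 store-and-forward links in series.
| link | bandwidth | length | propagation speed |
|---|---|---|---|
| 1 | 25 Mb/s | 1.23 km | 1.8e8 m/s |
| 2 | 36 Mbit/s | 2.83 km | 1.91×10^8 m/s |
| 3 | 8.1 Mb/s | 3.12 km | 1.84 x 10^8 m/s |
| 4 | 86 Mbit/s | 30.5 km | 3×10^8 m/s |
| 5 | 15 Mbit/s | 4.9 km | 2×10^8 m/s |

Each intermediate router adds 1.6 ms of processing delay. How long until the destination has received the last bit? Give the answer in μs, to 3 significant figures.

L = 576 × 8 = 4608 bits.
Transmission delays (L/R per hop): 184.32, 128, 568.889, 53.5814, 307.2 μs; sum = 1241.99 μs.
Propagation delays (d/s per hop): 6.83333, 14.8168, 16.9565, 101.667, 24.5 μs; sum = 164.773 μs.
Processing at 4 router(s): 4 × 1.6 ms = 6400 μs.
End-to-end = 7810 μs.

7810 μs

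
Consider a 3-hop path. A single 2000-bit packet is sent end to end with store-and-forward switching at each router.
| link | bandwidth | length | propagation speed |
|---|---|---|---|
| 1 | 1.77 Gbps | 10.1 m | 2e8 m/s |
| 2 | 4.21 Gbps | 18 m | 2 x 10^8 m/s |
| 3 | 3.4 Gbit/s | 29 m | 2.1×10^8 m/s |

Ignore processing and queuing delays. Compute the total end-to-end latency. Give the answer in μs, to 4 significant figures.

Transmission delays (L/R per hop): 1.12994, 0.475059, 0.588235 μs; sum = 2.19324 μs.
Propagation delays (d/s per hop): 0.0505, 0.09, 0.138095 μs; sum = 0.278595 μs.
End-to-end = 2.472 μs.

2.472 μs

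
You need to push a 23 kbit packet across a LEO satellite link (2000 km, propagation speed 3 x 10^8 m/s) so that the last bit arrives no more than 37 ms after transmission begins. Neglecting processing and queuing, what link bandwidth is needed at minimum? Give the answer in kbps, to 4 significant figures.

Propagation delay = 2000000 / 300000000 = 6.66667 ms.
Transmission budget = 37 − 6.66667 = 30.3333 ms.
R ≥ L / t_tx = 23000 bits / 0.0303333 s = 758.2 kbps.

758.2 kbps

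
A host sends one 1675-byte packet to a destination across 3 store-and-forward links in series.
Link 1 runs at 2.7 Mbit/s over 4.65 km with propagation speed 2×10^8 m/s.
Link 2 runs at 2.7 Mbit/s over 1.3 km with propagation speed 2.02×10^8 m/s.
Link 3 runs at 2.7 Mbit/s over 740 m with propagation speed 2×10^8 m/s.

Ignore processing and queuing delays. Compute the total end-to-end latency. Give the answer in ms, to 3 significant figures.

L = 1675 × 8 = 13400 bits.
Transmission delay per hop = L/R = 13400/2700000 = 4.96296 ms; 3 hops → 14.8889 ms.
Propagation delays (d/s per hop): 0.02325, 0.00643564, 0.0037 ms; sum = 0.0333856 ms.
End-to-end = 14.9 ms.

14.9 ms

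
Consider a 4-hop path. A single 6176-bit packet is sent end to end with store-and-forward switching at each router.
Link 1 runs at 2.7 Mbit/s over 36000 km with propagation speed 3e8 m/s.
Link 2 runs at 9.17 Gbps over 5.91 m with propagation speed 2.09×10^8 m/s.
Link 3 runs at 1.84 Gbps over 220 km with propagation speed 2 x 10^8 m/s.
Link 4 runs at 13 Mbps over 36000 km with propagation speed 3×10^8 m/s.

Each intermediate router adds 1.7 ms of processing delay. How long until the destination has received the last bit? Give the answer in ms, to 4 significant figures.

249.0 ms

Transmission delays (L/R per hop): 2.28741, 0.000673501, 0.00335652, 0.475077 ms; sum = 2.76651 ms.
Propagation delays (d/s per hop): 120, 2.82775e-05, 1.1, 120 ms; sum = 241.1 ms.
Processing at 3 router(s): 3 × 1.7 ms = 5.1 ms.
End-to-end = 249.0 ms.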